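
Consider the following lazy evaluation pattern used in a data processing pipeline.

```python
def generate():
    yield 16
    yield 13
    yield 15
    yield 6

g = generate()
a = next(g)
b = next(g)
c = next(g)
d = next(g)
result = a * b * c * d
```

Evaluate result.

Step 1: Create generator and consume all values:
  a = next(g) = 16
  b = next(g) = 13
  c = next(g) = 15
  d = next(g) = 6
Step 2: result = 16 * 13 * 15 * 6 = 18720.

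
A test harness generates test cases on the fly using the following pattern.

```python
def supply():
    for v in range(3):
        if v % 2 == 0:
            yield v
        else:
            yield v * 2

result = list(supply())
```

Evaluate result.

Step 1: For each v in range(3), yield v if even, else v*2:
  v=0 (even): yield 0
  v=1 (odd): yield 1*2 = 2
  v=2 (even): yield 2
Therefore result = [0, 2, 2].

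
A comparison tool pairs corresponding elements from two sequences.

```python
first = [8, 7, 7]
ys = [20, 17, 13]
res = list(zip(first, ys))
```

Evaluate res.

Step 1: zip pairs elements at same index:
  Index 0: (8, 20)
  Index 1: (7, 17)
  Index 2: (7, 13)
Therefore res = [(8, 20), (7, 17), (7, 13)].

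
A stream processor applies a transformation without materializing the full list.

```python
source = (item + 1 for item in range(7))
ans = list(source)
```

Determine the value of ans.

Step 1: For each item in range(7), compute item+1:
  item=0: 0+1 = 1
  item=1: 1+1 = 2
  item=2: 2+1 = 3
  item=3: 3+1 = 4
  item=4: 4+1 = 5
  item=5: 5+1 = 6
  item=6: 6+1 = 7
Therefore ans = [1, 2, 3, 4, 5, 6, 7].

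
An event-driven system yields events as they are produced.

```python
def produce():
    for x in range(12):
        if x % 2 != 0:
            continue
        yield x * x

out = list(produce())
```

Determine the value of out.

Step 1: Only yield x**2 when x is divisible by 2:
  x=0: 0 % 2 == 0, yield 0**2 = 0
  x=2: 2 % 2 == 0, yield 2**2 = 4
  x=4: 4 % 2 == 0, yield 4**2 = 16
  x=6: 6 % 2 == 0, yield 6**2 = 36
  x=8: 8 % 2 == 0, yield 8**2 = 64
  x=10: 10 % 2 == 0, yield 10**2 = 100
Therefore out = [0, 4, 16, 36, 64, 100].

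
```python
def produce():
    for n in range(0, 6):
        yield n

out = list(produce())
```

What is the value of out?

Step 1: The generator yields each value from range(0, 6).
Step 2: list() consumes all yields: [0, 1, 2, 3, 4, 5].
Therefore out = [0, 1, 2, 3, 4, 5].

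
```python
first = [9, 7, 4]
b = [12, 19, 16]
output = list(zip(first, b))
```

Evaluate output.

Step 1: zip pairs elements at same index:
  Index 0: (9, 12)
  Index 1: (7, 19)
  Index 2: (4, 16)
Therefore output = [(9, 12), (7, 19), (4, 16)].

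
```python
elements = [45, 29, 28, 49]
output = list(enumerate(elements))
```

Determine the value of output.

Step 1: enumerate pairs each element with its index:
  (0, 45)
  (1, 29)
  (2, 28)
  (3, 49)
Therefore output = [(0, 45), (1, 29), (2, 28), (3, 49)].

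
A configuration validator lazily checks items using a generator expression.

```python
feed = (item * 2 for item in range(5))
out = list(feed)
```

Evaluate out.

Step 1: For each item in range(5), compute item*2:
  item=0: 0*2 = 0
  item=1: 1*2 = 2
  item=2: 2*2 = 4
  item=3: 3*2 = 6
  item=4: 4*2 = 8
Therefore out = [0, 2, 4, 6, 8].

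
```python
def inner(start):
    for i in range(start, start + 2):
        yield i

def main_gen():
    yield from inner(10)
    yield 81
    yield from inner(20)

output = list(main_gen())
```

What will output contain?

Step 1: main_gen() delegates to inner(10):
  yield 10
  yield 11
Step 2: yield 81
Step 3: Delegates to inner(20):
  yield 20
  yield 21
Therefore output = [10, 11, 81, 20, 21].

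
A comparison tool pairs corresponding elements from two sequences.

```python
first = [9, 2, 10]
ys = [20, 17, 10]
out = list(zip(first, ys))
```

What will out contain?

Step 1: zip pairs elements at same index:
  Index 0: (9, 20)
  Index 1: (2, 17)
  Index 2: (10, 10)
Therefore out = [(9, 20), (2, 17), (10, 10)].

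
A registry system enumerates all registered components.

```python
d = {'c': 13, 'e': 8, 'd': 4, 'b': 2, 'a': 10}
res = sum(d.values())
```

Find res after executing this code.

Step 1: d.values() = [13, 8, 4, 2, 10].
Step 2: sum = 37.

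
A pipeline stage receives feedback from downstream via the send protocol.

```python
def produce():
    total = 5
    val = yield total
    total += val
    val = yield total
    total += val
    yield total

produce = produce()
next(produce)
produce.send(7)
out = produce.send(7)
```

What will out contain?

Step 1: next() -> yield total=5.
Step 2: send(7) -> val=7, total = 5+7 = 12, yield 12.
Step 3: send(7) -> val=7, total = 12+7 = 19, yield 19.
Therefore out = 19.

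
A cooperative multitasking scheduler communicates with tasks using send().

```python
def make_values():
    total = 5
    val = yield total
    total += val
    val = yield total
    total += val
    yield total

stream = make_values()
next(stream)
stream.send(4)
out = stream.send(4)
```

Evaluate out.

Step 1: next() -> yield total=5.
Step 2: send(4) -> val=4, total = 5+4 = 9, yield 9.
Step 3: send(4) -> val=4, total = 9+4 = 13, yield 13.
Therefore out = 13.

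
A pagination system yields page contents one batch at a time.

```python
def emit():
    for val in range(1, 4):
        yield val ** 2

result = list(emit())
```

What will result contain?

Step 1: For each val in range(1, 4), yield val**2:
  val=1: yield 1**2 = 1
  val=2: yield 2**2 = 4
  val=3: yield 3**2 = 9
Therefore result = [1, 4, 9].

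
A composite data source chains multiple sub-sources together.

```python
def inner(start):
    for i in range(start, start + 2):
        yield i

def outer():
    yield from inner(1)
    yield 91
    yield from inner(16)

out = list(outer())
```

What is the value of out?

Step 1: outer() delegates to inner(1):
  yield 1
  yield 2
Step 2: yield 91
Step 3: Delegates to inner(16):
  yield 16
  yield 17
Therefore out = [1, 2, 91, 16, 17].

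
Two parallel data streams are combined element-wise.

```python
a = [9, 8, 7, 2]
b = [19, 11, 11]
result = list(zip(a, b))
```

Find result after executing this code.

Step 1: zip stops at shortest (len(a)=4, len(b)=3):
  Index 0: (9, 19)
  Index 1: (8, 11)
  Index 2: (7, 11)
Step 2: Last element of a (2) has no pair, dropped.
Therefore result = [(9, 19), (8, 11), (7, 11)].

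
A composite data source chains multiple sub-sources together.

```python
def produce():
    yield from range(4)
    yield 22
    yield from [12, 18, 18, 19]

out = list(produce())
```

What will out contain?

Step 1: Trace yields in order:
  yield 0
  yield 1
  yield 2
  yield 3
  yield 22
  yield 12
  yield 18
  yield 18
  yield 19
Therefore out = [0, 1, 2, 3, 22, 12, 18, 18, 19].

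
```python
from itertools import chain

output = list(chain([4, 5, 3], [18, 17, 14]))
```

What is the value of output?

Step 1: chain() concatenates iterables: [4, 5, 3] + [18, 17, 14].
Therefore output = [4, 5, 3, 18, 17, 14].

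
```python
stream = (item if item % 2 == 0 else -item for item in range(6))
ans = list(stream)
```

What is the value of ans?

Step 1: For each item in range(6), yield item if even, else -item:
  item=0: even, yield 0
  item=1: odd, yield -1
  item=2: even, yield 2
  item=3: odd, yield -3
  item=4: even, yield 4
  item=5: odd, yield -5
Therefore ans = [0, -1, 2, -3, 4, -5].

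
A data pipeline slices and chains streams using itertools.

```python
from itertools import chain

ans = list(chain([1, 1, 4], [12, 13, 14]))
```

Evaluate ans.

Step 1: chain() concatenates iterables: [1, 1, 4] + [12, 13, 14].
Therefore ans = [1, 1, 4, 12, 13, 14].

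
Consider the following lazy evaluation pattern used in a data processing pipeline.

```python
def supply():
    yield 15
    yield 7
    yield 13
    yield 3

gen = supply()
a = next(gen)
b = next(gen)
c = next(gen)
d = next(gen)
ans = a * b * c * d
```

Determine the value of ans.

Step 1: Create generator and consume all values:
  a = next(gen) = 15
  b = next(gen) = 7
  c = next(gen) = 13
  d = next(gen) = 3
Step 2: ans = 15 * 7 * 13 * 3 = 4095.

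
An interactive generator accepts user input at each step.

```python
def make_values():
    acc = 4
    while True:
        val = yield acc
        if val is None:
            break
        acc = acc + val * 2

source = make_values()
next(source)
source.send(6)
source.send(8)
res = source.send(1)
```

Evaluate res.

Step 1: next() -> yield acc=4.
Step 2: send(6) -> val=6, acc = 4 + 6*2 = 16, yield 16.
Step 3: send(8) -> val=8, acc = 16 + 8*2 = 32, yield 32.
Step 4: send(1) -> val=1, acc = 32 + 1*2 = 34, yield 34.
Therefore res = 34.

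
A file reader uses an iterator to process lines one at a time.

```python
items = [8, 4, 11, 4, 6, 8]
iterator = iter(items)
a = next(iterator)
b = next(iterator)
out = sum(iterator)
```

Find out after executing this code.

Step 1: Create iterator over [8, 4, 11, 4, 6, 8].
Step 2: a = next() = 8, b = next() = 4.
Step 3: sum() of remaining [11, 4, 6, 8] = 29.
Therefore out = 29.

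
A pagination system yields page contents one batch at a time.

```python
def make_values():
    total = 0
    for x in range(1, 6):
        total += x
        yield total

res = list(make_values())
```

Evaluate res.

Step 1: Generator accumulates running sum:
  x=1: total = 1, yield 1
  x=2: total = 3, yield 3
  x=3: total = 6, yield 6
  x=4: total = 10, yield 10
  x=5: total = 15, yield 15
Therefore res = [1, 3, 6, 10, 15].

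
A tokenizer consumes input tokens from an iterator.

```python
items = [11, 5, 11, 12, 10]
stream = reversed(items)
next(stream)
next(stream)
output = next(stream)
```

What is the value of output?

Step 1: reversed([11, 5, 11, 12, 10]) gives iterator: [10, 12, 11, 5, 11].
Step 2: First next() = 10, second next() = 12.
Step 3: Third next() = 11.
Therefore output = 11.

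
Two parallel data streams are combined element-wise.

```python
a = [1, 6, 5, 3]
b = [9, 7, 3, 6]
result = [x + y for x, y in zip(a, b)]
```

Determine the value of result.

Step 1: Add corresponding elements:
  1 + 9 = 10
  6 + 7 = 13
  5 + 3 = 8
  3 + 6 = 9
Therefore result = [10, 13, 8, 9].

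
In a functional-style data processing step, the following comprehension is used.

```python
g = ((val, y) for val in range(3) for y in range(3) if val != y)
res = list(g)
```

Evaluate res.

Step 1: Nested generator over range(3) x range(3) where val != y:
  (0, 0): excluded (val == y)
  (0, 1): included
  (0, 2): included
  (1, 0): included
  (1, 1): excluded (val == y)
  (1, 2): included
  (2, 0): included
  (2, 1): included
  (2, 2): excluded (val == y)
Therefore res = [(0, 1), (0, 2), (1, 0), (1, 2), (2, 0), (2, 1)].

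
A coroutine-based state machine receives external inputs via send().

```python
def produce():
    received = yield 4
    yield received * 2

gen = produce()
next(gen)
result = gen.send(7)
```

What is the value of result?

Step 1: next(gen) advances to first yield, producing 4.
Step 2: send(7) resumes, received = 7.
Step 3: yield received * 2 = 7 * 2 = 14.
Therefore result = 14.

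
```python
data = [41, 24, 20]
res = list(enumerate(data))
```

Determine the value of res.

Step 1: enumerate pairs each element with its index:
  (0, 41)
  (1, 24)
  (2, 20)
Therefore res = [(0, 41), (1, 24), (2, 20)].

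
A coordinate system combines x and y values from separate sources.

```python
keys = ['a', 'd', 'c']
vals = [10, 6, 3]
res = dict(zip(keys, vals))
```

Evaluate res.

Step 1: zip pairs keys with values:
  'a' -> 10
  'd' -> 6
  'c' -> 3
Therefore res = {'a': 10, 'd': 6, 'c': 3}.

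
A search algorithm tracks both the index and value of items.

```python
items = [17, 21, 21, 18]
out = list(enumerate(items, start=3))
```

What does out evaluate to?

Step 1: enumerate with start=3:
  (3, 17)
  (4, 21)
  (5, 21)
  (6, 18)
Therefore out = [(3, 17), (4, 21), (5, 21), (6, 18)].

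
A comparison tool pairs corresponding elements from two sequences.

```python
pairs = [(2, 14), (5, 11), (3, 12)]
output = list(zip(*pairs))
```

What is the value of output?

Step 1: zip(*pairs) transposes: unzips [(2, 14), (5, 11), (3, 12)] into separate sequences.
Step 2: First elements: (2, 5, 3), second elements: (14, 11, 12).
Therefore output = [(2, 5, 3), (14, 11, 12)].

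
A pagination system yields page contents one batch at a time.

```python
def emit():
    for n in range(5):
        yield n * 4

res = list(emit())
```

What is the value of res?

Step 1: For each n in range(5), yield n * 4:
  n=0: yield 0 * 4 = 0
  n=1: yield 1 * 4 = 4
  n=2: yield 2 * 4 = 8
  n=3: yield 3 * 4 = 12
  n=4: yield 4 * 4 = 16
Therefore res = [0, 4, 8, 12, 16].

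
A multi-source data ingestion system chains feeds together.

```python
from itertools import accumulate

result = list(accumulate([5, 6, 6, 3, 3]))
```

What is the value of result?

Step 1: accumulate computes running sums:
  + 5 = 5
  + 6 = 11
  + 6 = 17
  + 3 = 20
  + 3 = 23
Therefore result = [5, 11, 17, 20, 23].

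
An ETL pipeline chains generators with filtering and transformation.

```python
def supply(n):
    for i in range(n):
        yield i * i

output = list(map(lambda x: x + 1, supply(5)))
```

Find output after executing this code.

Step 1: supply(5) yields squares: [0, 1, 4, 9, 16].
Step 2: map adds 1 to each: [1, 2, 5, 10, 17].
Therefore output = [1, 2, 5, 10, 17].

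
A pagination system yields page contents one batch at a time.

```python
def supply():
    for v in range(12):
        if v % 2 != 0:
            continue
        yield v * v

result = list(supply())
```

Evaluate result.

Step 1: Only yield v**2 when v is divisible by 2:
  v=0: 0 % 2 == 0, yield 0**2 = 0
  v=2: 2 % 2 == 0, yield 2**2 = 4
  v=4: 4 % 2 == 0, yield 4**2 = 16
  v=6: 6 % 2 == 0, yield 6**2 = 36
  v=8: 8 % 2 == 0, yield 8**2 = 64
  v=10: 10 % 2 == 0, yield 10**2 = 100
Therefore result = [0, 4, 16, 36, 64, 100].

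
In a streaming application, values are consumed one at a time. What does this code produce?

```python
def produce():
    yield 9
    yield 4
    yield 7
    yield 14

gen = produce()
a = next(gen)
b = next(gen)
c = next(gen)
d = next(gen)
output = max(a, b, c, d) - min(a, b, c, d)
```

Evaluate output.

Step 1: Create generator and consume all values:
  a = next(gen) = 9
  b = next(gen) = 4
  c = next(gen) = 7
  d = next(gen) = 14
Step 2: max = 14, min = 4, output = 14 - 4 = 10.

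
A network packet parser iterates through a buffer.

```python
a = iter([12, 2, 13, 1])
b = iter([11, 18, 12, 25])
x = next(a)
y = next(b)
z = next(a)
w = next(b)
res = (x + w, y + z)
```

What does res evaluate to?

Step 1: a iterates [12, 2, 13, 1], b iterates [11, 18, 12, 25].
Step 2: x = next(a) = 12, y = next(b) = 11.
Step 3: z = next(a) = 2, w = next(b) = 18.
Step 4: res = (12 + 18, 11 + 2) = (30, 13).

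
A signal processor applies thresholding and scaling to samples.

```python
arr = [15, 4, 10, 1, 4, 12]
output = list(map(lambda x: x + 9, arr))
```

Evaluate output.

Step 1: Apply lambda x: x + 9 to each element:
  15 -> 24
  4 -> 13
  10 -> 19
  1 -> 10
  4 -> 13
  12 -> 21
Therefore output = [24, 13, 19, 10, 13, 21].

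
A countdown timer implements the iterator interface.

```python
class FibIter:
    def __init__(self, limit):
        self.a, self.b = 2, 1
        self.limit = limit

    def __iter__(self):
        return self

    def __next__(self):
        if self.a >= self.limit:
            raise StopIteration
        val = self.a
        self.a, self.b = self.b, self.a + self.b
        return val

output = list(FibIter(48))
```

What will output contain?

Step 1: Fibonacci-like sequence (a=2, b=1) until >= 48:
  Yield 2, then a,b = 1,3
  Yield 1, then a,b = 3,4
  Yield 3, then a,b = 4,7
  Yield 4, then a,b = 7,11
  Yield 7, then a,b = 11,18
  Yield 11, then a,b = 18,29
  Yield 18, then a,b = 29,47
  Yield 29, then a,b = 47,76
  Yield 47, then a,b = 76,123
Step 2: 76 >= 48, stop.
Therefore output = [2, 1, 3, 4, 7, 11, 18, 29, 47].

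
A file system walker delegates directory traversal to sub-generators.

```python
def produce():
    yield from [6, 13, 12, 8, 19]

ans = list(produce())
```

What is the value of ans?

Step 1: yield from delegates to the iterable, yielding each element.
Step 2: Collected values: [6, 13, 12, 8, 19].
Therefore ans = [6, 13, 12, 8, 19].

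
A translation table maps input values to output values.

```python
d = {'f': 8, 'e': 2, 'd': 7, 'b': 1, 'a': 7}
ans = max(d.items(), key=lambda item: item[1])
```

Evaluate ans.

Step 1: Find item with maximum value:
  ('f', 8)
  ('e', 2)
  ('d', 7)
  ('b', 1)
  ('a', 7)
Step 2: Maximum value is 8 at key 'f'.
Therefore ans = ('f', 8).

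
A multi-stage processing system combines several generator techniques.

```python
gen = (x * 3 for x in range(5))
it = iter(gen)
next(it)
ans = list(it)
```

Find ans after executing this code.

Step 1: Generator produces [0, 3, 6, 9, 12].
Step 2: next(it) consumes first element (0).
Step 3: list(it) collects remaining: [3, 6, 9, 12].
Therefore ans = [3, 6, 9, 12].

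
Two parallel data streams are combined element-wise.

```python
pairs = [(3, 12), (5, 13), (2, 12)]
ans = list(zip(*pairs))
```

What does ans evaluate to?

Step 1: zip(*pairs) transposes: unzips [(3, 12), (5, 13), (2, 12)] into separate sequences.
Step 2: First elements: (3, 5, 2), second elements: (12, 13, 12).
Therefore ans = [(3, 5, 2), (12, 13, 12)].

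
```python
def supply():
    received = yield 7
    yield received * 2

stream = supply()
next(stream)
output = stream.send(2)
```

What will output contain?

Step 1: next(stream) advances to first yield, producing 7.
Step 2: send(2) resumes, received = 2.
Step 3: yield received * 2 = 2 * 2 = 4.
Therefore output = 4.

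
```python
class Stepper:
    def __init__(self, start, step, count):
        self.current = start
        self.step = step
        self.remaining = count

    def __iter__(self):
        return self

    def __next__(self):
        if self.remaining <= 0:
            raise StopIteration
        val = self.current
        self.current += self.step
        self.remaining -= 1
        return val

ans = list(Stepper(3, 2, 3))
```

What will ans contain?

Step 1: Stepper starts at 3, increments by 2, for 3 steps:
  Yield 3, then current += 2
  Yield 5, then current += 2
  Yield 7, then current += 2
Therefore ans = [3, 5, 7].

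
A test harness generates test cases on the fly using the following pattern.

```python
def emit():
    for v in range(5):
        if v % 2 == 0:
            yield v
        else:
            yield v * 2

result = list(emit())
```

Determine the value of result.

Step 1: For each v in range(5), yield v if even, else v*2:
  v=0 (even): yield 0
  v=1 (odd): yield 1*2 = 2
  v=2 (even): yield 2
  v=3 (odd): yield 3*2 = 6
  v=4 (even): yield 4
Therefore result = [0, 2, 2, 6, 4].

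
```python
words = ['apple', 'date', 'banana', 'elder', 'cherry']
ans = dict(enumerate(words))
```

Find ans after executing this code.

Step 1: enumerate pairs indices with words:
  0 -> 'apple'
  1 -> 'date'
  2 -> 'banana'
  3 -> 'elder'
  4 -> 'cherry'
Therefore ans = {0: 'apple', 1: 'date', 2: 'banana', 3: 'elder', 4: 'cherry'}.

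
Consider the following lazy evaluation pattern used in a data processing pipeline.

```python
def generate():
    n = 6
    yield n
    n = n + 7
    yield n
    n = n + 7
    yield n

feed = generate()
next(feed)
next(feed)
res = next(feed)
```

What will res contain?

Step 1: Trace through generator execution:
  Yield 1: n starts at 6, yield 6
  Yield 2: n = 6 + 7 = 13, yield 13
  Yield 3: n = 13 + 7 = 20, yield 20
Step 2: First next() gets 6, second next() gets the second value, third next() yields 20.
Therefore res = 20.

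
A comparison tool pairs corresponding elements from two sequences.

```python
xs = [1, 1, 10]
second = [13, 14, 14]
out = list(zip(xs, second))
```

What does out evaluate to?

Step 1: zip pairs elements at same index:
  Index 0: (1, 13)
  Index 1: (1, 14)
  Index 2: (10, 14)
Therefore out = [(1, 13), (1, 14), (10, 14)].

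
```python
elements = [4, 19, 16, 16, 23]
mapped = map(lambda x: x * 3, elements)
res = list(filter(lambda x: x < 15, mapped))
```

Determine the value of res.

Step 1: Map x * 3:
  4 -> 12
  19 -> 57
  16 -> 48
  16 -> 48
  23 -> 69
Step 2: Filter for < 15:
  12: kept
  57: removed
  48: removed
  48: removed
  69: removed
Therefore res = [12].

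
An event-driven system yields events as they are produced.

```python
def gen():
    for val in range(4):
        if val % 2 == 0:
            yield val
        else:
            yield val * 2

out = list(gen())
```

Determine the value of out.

Step 1: For each val in range(4), yield val if even, else val*2:
  val=0 (even): yield 0
  val=1 (odd): yield 1*2 = 2
  val=2 (even): yield 2
  val=3 (odd): yield 3*2 = 6
Therefore out = [0, 2, 2, 6].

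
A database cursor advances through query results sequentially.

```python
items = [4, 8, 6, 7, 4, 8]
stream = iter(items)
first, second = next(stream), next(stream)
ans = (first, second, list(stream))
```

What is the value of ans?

Step 1: Create iterator over [4, 8, 6, 7, 4, 8].
Step 2: first = 4, second = 8.
Step 3: Remaining elements: [6, 7, 4, 8].
Therefore ans = (4, 8, [6, 7, 4, 8]).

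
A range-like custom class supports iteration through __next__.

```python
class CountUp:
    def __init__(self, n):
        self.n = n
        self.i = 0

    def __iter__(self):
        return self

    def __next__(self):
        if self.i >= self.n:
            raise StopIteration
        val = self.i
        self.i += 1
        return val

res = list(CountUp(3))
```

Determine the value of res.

Step 1: CountUp(3) creates an iterator counting 0 to 2.
Step 2: list() consumes all values: [0, 1, 2].
Therefore res = [0, 1, 2].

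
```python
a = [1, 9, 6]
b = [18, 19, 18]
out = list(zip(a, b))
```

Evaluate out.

Step 1: zip pairs elements at same index:
  Index 0: (1, 18)
  Index 1: (9, 19)
  Index 2: (6, 18)
Therefore out = [(1, 18), (9, 19), (6, 18)].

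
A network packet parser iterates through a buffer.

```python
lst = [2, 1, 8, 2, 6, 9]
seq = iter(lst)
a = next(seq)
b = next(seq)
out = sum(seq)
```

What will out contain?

Step 1: Create iterator over [2, 1, 8, 2, 6, 9].
Step 2: a = next() = 2, b = next() = 1.
Step 3: sum() of remaining [8, 2, 6, 9] = 25.
Therefore out = 25.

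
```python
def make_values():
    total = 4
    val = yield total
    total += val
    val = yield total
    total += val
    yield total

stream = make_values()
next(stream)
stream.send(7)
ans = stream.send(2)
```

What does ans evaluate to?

Step 1: next() -> yield total=4.
Step 2: send(7) -> val=7, total = 4+7 = 11, yield 11.
Step 3: send(2) -> val=2, total = 11+2 = 13, yield 13.
Therefore ans = 13.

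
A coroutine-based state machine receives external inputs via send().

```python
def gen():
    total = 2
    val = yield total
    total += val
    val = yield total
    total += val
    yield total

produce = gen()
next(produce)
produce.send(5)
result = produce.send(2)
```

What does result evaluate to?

Step 1: next() -> yield total=2.
Step 2: send(5) -> val=5, total = 2+5 = 7, yield 7.
Step 3: send(2) -> val=2, total = 7+2 = 9, yield 9.
Therefore result = 9.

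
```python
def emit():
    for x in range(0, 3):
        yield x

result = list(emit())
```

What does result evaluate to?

Step 1: The generator yields each value from range(0, 3).
Step 2: list() consumes all yields: [0, 1, 2].
Therefore result = [0, 1, 2].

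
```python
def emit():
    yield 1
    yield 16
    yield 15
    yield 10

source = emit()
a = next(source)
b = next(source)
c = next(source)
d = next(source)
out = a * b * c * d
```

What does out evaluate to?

Step 1: Create generator and consume all values:
  a = next(source) = 1
  b = next(source) = 16
  c = next(source) = 15
  d = next(source) = 10
Step 2: out = 1 * 16 * 15 * 10 = 2400.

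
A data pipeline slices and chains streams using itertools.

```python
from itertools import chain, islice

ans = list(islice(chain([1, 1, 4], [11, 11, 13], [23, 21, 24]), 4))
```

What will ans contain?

Step 1: chain([1, 1, 4], [11, 11, 13], [23, 21, 24]) = [1, 1, 4, 11, 11, 13, 23, 21, 24].
Step 2: islice takes first 4 elements: [1, 1, 4, 11].
Therefore ans = [1, 1, 4, 11].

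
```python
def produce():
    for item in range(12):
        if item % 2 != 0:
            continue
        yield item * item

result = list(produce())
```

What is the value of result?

Step 1: Only yield item**2 when item is divisible by 2:
  item=0: 0 % 2 == 0, yield 0**2 = 0
  item=2: 2 % 2 == 0, yield 2**2 = 4
  item=4: 4 % 2 == 0, yield 4**2 = 16
  item=6: 6 % 2 == 0, yield 6**2 = 36
  item=8: 8 % 2 == 0, yield 8**2 = 64
  item=10: 10 % 2 == 0, yield 10**2 = 100
Therefore result = [0, 4, 16, 36, 64, 100].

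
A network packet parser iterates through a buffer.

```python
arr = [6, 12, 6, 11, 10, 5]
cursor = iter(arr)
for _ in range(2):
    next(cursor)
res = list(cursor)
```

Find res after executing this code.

Step 1: Create iterator over [6, 12, 6, 11, 10, 5].
Step 2: Advance 2 positions (consuming [6, 12]).
Step 3: list() collects remaining elements: [6, 11, 10, 5].
Therefore res = [6, 11, 10, 5].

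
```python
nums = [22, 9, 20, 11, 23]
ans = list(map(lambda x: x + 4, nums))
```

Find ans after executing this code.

Step 1: Apply lambda x: x + 4 to each element:
  22 -> 26
  9 -> 13
  20 -> 24
  11 -> 15
  23 -> 27
Therefore ans = [26, 13, 24, 15, 27].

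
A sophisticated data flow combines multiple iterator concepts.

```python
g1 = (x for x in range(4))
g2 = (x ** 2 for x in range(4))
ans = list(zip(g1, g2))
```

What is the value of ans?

Step 1: g1 produces [0, 1, 2, 3].
Step 2: g2 produces [0, 1, 4, 9].
Step 3: zip pairs them: [(0, 0), (1, 1), (2, 4), (3, 9)].
Therefore ans = [(0, 0), (1, 1), (2, 4), (3, 9)].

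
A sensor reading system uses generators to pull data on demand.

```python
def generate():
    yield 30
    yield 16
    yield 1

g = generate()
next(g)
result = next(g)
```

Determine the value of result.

Step 1: generate() creates a generator.
Step 2: next(g) yields 30 (consumed and discarded).
Step 3: next(g) yields 16, assigned to result.
Therefore result = 16.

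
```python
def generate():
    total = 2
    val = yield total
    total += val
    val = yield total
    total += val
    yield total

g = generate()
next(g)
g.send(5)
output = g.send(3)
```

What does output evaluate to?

Step 1: next() -> yield total=2.
Step 2: send(5) -> val=5, total = 2+5 = 7, yield 7.
Step 3: send(3) -> val=3, total = 7+3 = 10, yield 10.
Therefore output = 10.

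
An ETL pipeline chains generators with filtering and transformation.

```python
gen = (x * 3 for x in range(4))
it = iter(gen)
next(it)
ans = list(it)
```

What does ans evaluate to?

Step 1: Generator produces [0, 3, 6, 9].
Step 2: next(it) consumes first element (0).
Step 3: list(it) collects remaining: [3, 6, 9].
Therefore ans = [3, 6, 9].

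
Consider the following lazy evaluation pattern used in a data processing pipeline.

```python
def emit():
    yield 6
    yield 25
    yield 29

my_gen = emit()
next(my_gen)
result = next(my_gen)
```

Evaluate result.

Step 1: emit() creates a generator.
Step 2: next(my_gen) yields 6 (consumed and discarded).
Step 3: next(my_gen) yields 25, assigned to result.
Therefore result = 25.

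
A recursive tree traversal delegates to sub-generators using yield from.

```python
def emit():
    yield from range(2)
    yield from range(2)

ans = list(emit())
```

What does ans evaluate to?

Step 1: Trace yields in order:
  yield 0
  yield 1
  yield 0
  yield 1
Therefore ans = [0, 1, 0, 1].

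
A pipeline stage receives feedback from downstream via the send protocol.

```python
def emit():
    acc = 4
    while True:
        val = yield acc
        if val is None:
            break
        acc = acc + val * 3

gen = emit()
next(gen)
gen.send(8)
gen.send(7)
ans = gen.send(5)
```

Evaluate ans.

Step 1: next() -> yield acc=4.
Step 2: send(8) -> val=8, acc = 4 + 8*3 = 28, yield 28.
Step 3: send(7) -> val=7, acc = 28 + 7*3 = 49, yield 49.
Step 4: send(5) -> val=5, acc = 49 + 5*3 = 64, yield 64.
Therefore ans = 64.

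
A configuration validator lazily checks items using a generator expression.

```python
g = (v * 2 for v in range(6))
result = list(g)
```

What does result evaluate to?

Step 1: For each v in range(6), compute v*2:
  v=0: 0*2 = 0
  v=1: 1*2 = 2
  v=2: 2*2 = 4
  v=3: 3*2 = 6
  v=4: 4*2 = 8
  v=5: 5*2 = 10
Therefore result = [0, 2, 4, 6, 8, 10].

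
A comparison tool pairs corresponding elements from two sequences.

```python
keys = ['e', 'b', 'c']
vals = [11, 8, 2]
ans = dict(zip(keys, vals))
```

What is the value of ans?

Step 1: zip pairs keys with values:
  'e' -> 11
  'b' -> 8
  'c' -> 2
Therefore ans = {'e': 11, 'b': 8, 'c': 2}.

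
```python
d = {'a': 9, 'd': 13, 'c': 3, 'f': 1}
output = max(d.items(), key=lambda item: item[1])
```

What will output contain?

Step 1: Find item with maximum value:
  ('a', 9)
  ('d', 13)
  ('c', 3)
  ('f', 1)
Step 2: Maximum value is 13 at key 'd'.
Therefore output = ('d', 13).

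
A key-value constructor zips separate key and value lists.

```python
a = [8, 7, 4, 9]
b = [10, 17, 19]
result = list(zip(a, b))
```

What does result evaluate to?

Step 1: zip stops at shortest (len(a)=4, len(b)=3):
  Index 0: (8, 10)
  Index 1: (7, 17)
  Index 2: (4, 19)
Step 2: Last element of a (9) has no pair, dropped.
Therefore result = [(8, 10), (7, 17), (4, 19)].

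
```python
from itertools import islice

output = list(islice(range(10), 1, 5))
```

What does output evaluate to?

Step 1: islice(range(10), 1, 5) takes elements at indices [1, 5).
Step 2: Elements: [1, 2, 3, 4].
Therefore output = [1, 2, 3, 4].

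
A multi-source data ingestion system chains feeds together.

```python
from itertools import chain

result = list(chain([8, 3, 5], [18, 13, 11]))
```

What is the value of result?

Step 1: chain() concatenates iterables: [8, 3, 5] + [18, 13, 11].
Therefore result = [8, 3, 5, 18, 13, 11].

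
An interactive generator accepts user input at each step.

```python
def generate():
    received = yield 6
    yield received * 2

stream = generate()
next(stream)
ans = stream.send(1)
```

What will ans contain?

Step 1: next(stream) advances to first yield, producing 6.
Step 2: send(1) resumes, received = 1.
Step 3: yield received * 2 = 1 * 2 = 2.
Therefore ans = 2.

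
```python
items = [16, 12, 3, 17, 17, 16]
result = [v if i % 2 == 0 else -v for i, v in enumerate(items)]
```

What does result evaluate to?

Step 1: For each (i, v), keep v if i is even, negate if odd:
  i=0 (even): keep 16
  i=1 (odd): negate to -12
  i=2 (even): keep 3
  i=3 (odd): negate to -17
  i=4 (even): keep 17
  i=5 (odd): negate to -16
Therefore result = [16, -12, 3, -17, 17, -16].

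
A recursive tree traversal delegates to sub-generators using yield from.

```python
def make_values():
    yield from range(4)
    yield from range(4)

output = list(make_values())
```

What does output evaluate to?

Step 1: Trace yields in order:
  yield 0
  yield 1
  yield 2
  yield 3
  yield 0
  yield 1
  yield 2
  yield 3
Therefore output = [0, 1, 2, 3, 0, 1, 2, 3].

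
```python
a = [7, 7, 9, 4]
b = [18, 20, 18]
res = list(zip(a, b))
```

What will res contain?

Step 1: zip stops at shortest (len(a)=4, len(b)=3):
  Index 0: (7, 18)
  Index 1: (7, 20)
  Index 2: (9, 18)
Step 2: Last element of a (4) has no pair, dropped.
Therefore res = [(7, 18), (7, 20), (9, 18)].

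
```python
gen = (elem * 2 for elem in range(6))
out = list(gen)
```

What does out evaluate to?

Step 1: For each elem in range(6), compute elem*2:
  elem=0: 0*2 = 0
  elem=1: 1*2 = 2
  elem=2: 2*2 = 4
  elem=3: 3*2 = 6
  elem=4: 4*2 = 8
  elem=5: 5*2 = 10
Therefore out = [0, 2, 4, 6, 8, 10].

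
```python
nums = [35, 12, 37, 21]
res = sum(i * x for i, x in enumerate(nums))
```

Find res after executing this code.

Step 1: Compute i * x for each (i, x) in enumerate([35, 12, 37, 21]):
  i=0, x=35: 0*35 = 0
  i=1, x=12: 1*12 = 12
  i=2, x=37: 2*37 = 74
  i=3, x=21: 3*21 = 63
Step 2: sum = 0 + 12 + 74 + 63 = 149.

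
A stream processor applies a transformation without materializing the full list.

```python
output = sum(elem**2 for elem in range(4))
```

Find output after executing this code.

Step 1: Compute elem**2 for each elem in range(4):
  elem=0: 0**2 = 0
  elem=1: 1**2 = 1
  elem=2: 2**2 = 4
  elem=3: 3**2 = 9
Step 2: sum = 0 + 1 + 4 + 9 = 14.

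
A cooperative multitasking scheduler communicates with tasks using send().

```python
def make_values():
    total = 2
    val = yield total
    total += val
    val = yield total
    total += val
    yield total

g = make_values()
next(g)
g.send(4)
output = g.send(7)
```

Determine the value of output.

Step 1: next() -> yield total=2.
Step 2: send(4) -> val=4, total = 2+4 = 6, yield 6.
Step 3: send(7) -> val=7, total = 6+7 = 13, yield 13.
Therefore output = 13.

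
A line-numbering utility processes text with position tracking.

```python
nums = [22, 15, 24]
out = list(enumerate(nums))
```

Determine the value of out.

Step 1: enumerate pairs each element with its index:
  (0, 22)
  (1, 15)
  (2, 24)
Therefore out = [(0, 22), (1, 15), (2, 24)].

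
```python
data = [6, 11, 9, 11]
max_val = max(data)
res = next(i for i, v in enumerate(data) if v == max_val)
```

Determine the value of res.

Step 1: max([6, 11, 9, 11]) = 11.
Step 2: Find first index where value == 11:
  Index 0: 6 != 11
  Index 1: 11 == 11, found!
Therefore res = 1.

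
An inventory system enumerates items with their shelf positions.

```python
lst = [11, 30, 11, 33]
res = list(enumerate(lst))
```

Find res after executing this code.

Step 1: enumerate pairs each element with its index:
  (0, 11)
  (1, 30)
  (2, 11)
  (3, 33)
Therefore res = [(0, 11), (1, 30), (2, 11), (3, 33)].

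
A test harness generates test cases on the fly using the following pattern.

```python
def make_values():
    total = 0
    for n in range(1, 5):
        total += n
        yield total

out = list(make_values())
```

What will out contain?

Step 1: Generator accumulates running sum:
  n=1: total = 1, yield 1
  n=2: total = 3, yield 3
  n=3: total = 6, yield 6
  n=4: total = 10, yield 10
Therefore out = [1, 3, 6, 10].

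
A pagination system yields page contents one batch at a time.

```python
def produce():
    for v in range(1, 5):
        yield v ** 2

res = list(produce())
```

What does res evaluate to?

Step 1: For each v in range(1, 5), yield v**2:
  v=1: yield 1**2 = 1
  v=2: yield 2**2 = 4
  v=3: yield 3**2 = 9
  v=4: yield 4**2 = 16
Therefore res = [1, 4, 9, 16].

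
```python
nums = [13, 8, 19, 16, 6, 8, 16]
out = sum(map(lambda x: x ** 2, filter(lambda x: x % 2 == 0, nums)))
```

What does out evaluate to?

Step 1: Filter even numbers from [13, 8, 19, 16, 6, 8, 16]: [8, 16, 6, 8, 16]
Step 2: Square each: [64, 256, 36, 64, 256]
Step 3: Sum = 676.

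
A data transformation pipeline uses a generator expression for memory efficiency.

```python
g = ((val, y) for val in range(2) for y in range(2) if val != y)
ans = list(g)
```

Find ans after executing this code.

Step 1: Nested generator over range(2) x range(2) where val != y:
  (0, 0): excluded (val == y)
  (0, 1): included
  (1, 0): included
  (1, 1): excluded (val == y)
Therefore ans = [(0, 1), (1, 0)].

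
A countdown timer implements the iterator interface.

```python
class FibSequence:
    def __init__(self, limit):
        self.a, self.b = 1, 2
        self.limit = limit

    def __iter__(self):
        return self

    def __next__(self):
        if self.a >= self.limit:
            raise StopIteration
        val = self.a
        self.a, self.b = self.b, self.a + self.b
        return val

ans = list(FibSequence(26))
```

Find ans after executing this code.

Step 1: Fibonacci-like sequence (a=1, b=2) until >= 26:
  Yield 1, then a,b = 2,3
  Yield 2, then a,b = 3,5
  Yield 3, then a,b = 5,8
  Yield 5, then a,b = 8,13
  Yield 8, then a,b = 13,21
  Yield 13, then a,b = 21,34
  Yield 21, then a,b = 34,55
Step 2: 34 >= 26, stop.
Therefore ans = [1, 2, 3, 5, 8, 13, 21].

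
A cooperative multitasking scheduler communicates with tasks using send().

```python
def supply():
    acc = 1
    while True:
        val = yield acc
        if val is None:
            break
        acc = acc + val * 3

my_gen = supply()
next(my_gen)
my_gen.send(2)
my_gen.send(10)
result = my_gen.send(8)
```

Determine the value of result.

Step 1: next() -> yield acc=1.
Step 2: send(2) -> val=2, acc = 1 + 2*3 = 7, yield 7.
Step 3: send(10) -> val=10, acc = 7 + 10*3 = 37, yield 37.
Step 4: send(8) -> val=8, acc = 37 + 8*3 = 61, yield 61.
Therefore result = 61.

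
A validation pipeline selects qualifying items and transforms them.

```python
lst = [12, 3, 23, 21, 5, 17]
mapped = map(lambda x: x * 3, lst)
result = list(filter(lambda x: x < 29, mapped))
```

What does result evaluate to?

Step 1: Map x * 3:
  12 -> 36
  3 -> 9
  23 -> 69
  21 -> 63
  5 -> 15
  17 -> 51
Step 2: Filter for < 29:
  36: removed
  9: kept
  69: removed
  63: removed
  15: kept
  51: removed
Therefore result = [9, 15].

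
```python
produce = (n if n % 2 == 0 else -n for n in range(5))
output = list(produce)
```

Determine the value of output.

Step 1: For each n in range(5), yield n if even, else -n:
  n=0: even, yield 0
  n=1: odd, yield -1
  n=2: even, yield 2
  n=3: odd, yield -3
  n=4: even, yield 4
Therefore output = [0, -1, 2, -3, 4].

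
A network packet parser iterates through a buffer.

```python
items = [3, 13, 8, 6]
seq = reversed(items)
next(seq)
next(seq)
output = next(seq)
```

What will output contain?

Step 1: reversed([3, 13, 8, 6]) gives iterator: [6, 8, 13, 3].
Step 2: First next() = 6, second next() = 8.
Step 3: Third next() = 13.
Therefore output = 13.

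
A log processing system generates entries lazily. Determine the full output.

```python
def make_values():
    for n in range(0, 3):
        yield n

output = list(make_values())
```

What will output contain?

Step 1: The generator yields each value from range(0, 3).
Step 2: list() consumes all yields: [0, 1, 2].
Therefore output = [0, 1, 2].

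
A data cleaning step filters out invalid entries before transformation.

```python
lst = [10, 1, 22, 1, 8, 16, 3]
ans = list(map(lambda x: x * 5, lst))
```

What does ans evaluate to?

Step 1: Apply lambda x: x * 5 to each element:
  10 -> 50
  1 -> 5
  22 -> 110
  1 -> 5
  8 -> 40
  16 -> 80
  3 -> 15
Therefore ans = [50, 5, 110, 5, 40, 80, 15].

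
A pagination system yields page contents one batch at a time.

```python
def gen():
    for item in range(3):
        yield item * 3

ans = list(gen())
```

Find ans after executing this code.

Step 1: For each item in range(3), yield item * 3:
  item=0: yield 0 * 3 = 0
  item=1: yield 1 * 3 = 3
  item=2: yield 2 * 3 = 6
Therefore ans = [0, 3, 6].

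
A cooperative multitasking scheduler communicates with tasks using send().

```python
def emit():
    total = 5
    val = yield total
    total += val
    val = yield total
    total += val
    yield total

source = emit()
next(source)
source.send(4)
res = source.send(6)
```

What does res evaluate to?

Step 1: next() -> yield total=5.
Step 2: send(4) -> val=4, total = 5+4 = 9, yield 9.
Step 3: send(6) -> val=6, total = 9+6 = 15, yield 15.
Therefore res = 15.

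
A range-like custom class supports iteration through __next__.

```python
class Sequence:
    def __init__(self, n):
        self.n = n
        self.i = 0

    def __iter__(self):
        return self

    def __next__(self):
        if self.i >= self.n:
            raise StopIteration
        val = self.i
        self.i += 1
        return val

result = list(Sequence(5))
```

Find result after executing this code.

Step 1: Sequence(5) creates an iterator counting 0 to 4.
Step 2: list() consumes all values: [0, 1, 2, 3, 4].
Therefore result = [0, 1, 2, 3, 4].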